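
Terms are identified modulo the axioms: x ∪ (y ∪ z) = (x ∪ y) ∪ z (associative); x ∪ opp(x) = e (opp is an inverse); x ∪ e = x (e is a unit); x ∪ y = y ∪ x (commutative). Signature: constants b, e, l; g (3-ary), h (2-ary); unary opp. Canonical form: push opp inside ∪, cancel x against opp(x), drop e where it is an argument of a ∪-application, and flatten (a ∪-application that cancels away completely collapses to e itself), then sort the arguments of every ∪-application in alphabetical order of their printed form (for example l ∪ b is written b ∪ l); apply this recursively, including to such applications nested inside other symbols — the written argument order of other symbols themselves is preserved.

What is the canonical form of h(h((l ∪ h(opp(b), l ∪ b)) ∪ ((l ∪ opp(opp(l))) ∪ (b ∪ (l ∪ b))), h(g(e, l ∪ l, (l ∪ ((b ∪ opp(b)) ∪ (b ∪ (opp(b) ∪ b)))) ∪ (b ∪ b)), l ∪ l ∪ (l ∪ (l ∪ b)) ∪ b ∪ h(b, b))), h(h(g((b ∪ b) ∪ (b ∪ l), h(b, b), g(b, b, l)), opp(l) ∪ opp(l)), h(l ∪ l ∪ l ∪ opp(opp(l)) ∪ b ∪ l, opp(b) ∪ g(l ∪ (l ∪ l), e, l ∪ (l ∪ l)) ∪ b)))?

Answer: h(h(b ∪ b ∪ h(opp(b), b ∪ l) ∪ l ∪ l ∪ l ∪ l, h(g(e, l ∪ l, b ∪ b ∪ b ∪ l), b ∪ b ∪ h(b, b) ∪ l ∪ l ∪ l ∪ l)), h(h(g(b ∪ b ∪ b ∪ l, h(b, b), g(b, b, l)), opp(l) ∪ opp(l)), h(b ∪ l ∪ l ∪ l ∪ l ∪ l, g(l ∪ l ∪ l, e, l ∪ l ∪ l))))

Derivation:
Work inside:  (l ∪ h(opp(b), l ∪ b)) ∪ ((l ∪ opp(opp(l))) ∪ (b ∪ (l ∪ b)))
Push opp inside:  distribute opp over ∪ and collapse double opp
Combine occurrences:  l ∪ l ∪ l ∪ l ∪ h(opp(b), b ∪ l) ∪ b ∪ b
Sort arguments:  b ∪ b ∪ h(opp(b), b ∪ l) ∪ l ∪ l ∪ l ∪ l
Rebuild:  h(h(b ∪ b ∪ h(opp(b), b ∪ l) ∪ l ∪ l ∪ l ∪ l, h(g(e, l ∪ l, b ∪ b ∪ b ∪ l), b ∪ b ∪ h(b, b) ∪ l ∪ l ∪ l ∪ l)), h(h(g(b ∪ b ∪ b ∪ l, h(b, b), g(b, b, l)), opp(l) ∪ opp(l)), h(b ∪ l ∪ l ∪ l ∪ l ∪ l, g(l ∪ l ∪ l, e, l ∪ l ∪ l))))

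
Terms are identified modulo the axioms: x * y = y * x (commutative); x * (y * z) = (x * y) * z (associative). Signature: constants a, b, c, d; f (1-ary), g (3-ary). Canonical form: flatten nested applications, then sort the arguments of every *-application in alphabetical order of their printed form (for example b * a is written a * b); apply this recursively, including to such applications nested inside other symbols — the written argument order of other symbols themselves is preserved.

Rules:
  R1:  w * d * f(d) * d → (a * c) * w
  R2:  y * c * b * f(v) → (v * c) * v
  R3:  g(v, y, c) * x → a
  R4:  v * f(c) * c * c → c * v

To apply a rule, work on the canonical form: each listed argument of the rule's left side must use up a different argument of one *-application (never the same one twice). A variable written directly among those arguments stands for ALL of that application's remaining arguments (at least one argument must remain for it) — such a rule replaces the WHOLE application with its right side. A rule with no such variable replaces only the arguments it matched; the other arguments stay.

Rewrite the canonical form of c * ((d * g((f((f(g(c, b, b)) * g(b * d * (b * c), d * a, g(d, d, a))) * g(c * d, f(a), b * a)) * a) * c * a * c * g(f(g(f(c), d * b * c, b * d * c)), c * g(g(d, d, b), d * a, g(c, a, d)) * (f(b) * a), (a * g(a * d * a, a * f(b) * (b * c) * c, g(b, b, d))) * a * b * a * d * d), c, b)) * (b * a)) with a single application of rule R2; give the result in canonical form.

Canonical form:  a * b * c * d * g(a * a * c * c * f(f(g(c, b, b)) * g(b * b * c * d, a * d, g(d, d, a)) * g(c * d, f(a), a * b)) * g(f(g(f(c), b * c * d, b * c * d)), a * c * f(b) * g(g(d, d, b), a * d, g(c, a, d)), a * a * a * b * d * d * g(a * a * d, a * b * c * c * f(b), g(b, b, d))), c, b)
Apply R2:  consuming b, c, f(b);  v := b, y := a * c
The extension variable absorbs all remaining arguments, so the whole application is rewritten.
New term:  a * b * c * d * g(a * a * c * c * f(f(g(c, b, b)) * g(b * b * c * d, a * d, g(d, d, a)) * g(c * d, f(a), a * b)) * g(f(g(f(c), b * c * d, b * c * d)), a * c * f(b) * g(g(d, d, b), a * d, g(c, a, d)), a * a * a * b * d * d * g(a * a * d, b * b * c, g(b, b, d))), c, b)

Answer: a * b * c * d * g(a * a * c * c * f(f(g(c, b, b)) * g(b * b * c * d, a * d, g(d, d, a)) * g(c * d, f(a), a * b)) * g(f(g(f(c), b * c * d, b * c * d)), a * c * f(b) * g(g(d, d, b), a * d, g(c, a, d)), a * a * a * b * d * d * g(a * a * d, b * b * c, g(b, b, d))), c, b)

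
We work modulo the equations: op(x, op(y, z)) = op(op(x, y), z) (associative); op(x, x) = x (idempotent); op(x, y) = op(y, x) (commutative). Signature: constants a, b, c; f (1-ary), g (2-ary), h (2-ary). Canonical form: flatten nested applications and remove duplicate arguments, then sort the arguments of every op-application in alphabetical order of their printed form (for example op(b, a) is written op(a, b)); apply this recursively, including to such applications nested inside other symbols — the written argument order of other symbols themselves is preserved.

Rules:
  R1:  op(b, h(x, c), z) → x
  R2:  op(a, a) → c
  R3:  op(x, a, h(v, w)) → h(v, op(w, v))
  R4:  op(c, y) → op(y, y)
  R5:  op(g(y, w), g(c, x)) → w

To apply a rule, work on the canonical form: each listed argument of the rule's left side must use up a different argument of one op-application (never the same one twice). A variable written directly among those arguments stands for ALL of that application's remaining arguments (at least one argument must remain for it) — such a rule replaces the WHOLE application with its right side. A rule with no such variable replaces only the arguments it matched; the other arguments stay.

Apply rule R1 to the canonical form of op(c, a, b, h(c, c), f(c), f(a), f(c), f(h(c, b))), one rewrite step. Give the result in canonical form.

Canonical form:  op(a, b, c, f(a), f(c), f(h(c, b)), h(c, c))
Apply R1:  consuming b, h(c, c);  x := c, z := op(a, c, f(a), f(c), f(h(c, b)))
Every leftover argument binds to the variable; the entire application is replaced.
Result:  c

Answer: c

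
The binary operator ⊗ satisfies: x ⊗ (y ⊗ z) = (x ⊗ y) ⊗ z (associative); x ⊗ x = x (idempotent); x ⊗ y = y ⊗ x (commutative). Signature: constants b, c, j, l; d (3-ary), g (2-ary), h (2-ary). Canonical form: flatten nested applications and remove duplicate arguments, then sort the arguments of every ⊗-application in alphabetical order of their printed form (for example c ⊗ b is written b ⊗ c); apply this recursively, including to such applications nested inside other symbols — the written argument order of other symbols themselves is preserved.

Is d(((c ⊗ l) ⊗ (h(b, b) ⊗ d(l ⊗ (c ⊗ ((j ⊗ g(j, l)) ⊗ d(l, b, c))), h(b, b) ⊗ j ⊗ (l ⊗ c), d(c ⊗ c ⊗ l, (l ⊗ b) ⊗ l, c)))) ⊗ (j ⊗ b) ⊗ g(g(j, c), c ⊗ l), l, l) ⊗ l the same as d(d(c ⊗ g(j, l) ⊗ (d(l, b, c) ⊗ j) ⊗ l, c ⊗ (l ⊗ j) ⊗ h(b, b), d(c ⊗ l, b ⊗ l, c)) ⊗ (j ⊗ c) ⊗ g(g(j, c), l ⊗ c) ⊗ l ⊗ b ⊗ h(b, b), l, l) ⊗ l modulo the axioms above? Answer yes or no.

Left:  d(((c ⊗ l) ⊗ (h(b, b) ⊗ d(l ⊗ (c ⊗ ((j ⊗ g(j, l)) ⊗ d(l, b, c))), h(b, b) ⊗ j ⊗ (l ⊗ c), d(c ⊗ c ⊗ l, (l ⊗ b) ⊗ l, c)))) ⊗ (j ⊗ b) ⊗ g(g(j, c), c ⊗ l), l, l) ⊗ l
  Simplify inside:  d(((c ⊗ l) ⊗ (h(b, b) ⊗ d(l ⊗ (c ⊗ ((j ⊗ g(j, l)) ⊗ d(l, b, c))), h(b, b) ⊗ j ⊗ (l ⊗ c), d(c ⊗ c ⊗ l, (l ⊗ b) ⊗ l, c)))) ⊗ (j ⊗ b) ⊗ g(g(j, c), c ⊗ l), l, l)  →  d(b ⊗ c ⊗ d(c ⊗ d(l, b, c) ⊗ g(j, l) ⊗ j ⊗ l, c ⊗ h(b, b) ⊗ j ⊗ l, d(c ⊗ l, b ⊗ l, c)) ⊗ g(g(j, c), c ⊗ l) ⊗ h(b, b) ⊗ j ⊗ l, l, l)
  Sort:  d(b ⊗ c ⊗ d(c ⊗ d(l, b, c) ⊗ g(j, l) ⊗ j ⊗ l, c ⊗ h(b, b) ⊗ j ⊗ l, d(c ⊗ l, b ⊗ l, c)) ⊗ g(g(j, c), c ⊗ l) ⊗ h(b, b) ⊗ j ⊗ l, l, l) ⊗ l
Right:  d(d(c ⊗ g(j, l) ⊗ (d(l, b, c) ⊗ j) ⊗ l, c ⊗ (l ⊗ j) ⊗ h(b, b), d(c ⊗ l, b ⊗ l, c)) ⊗ (j ⊗ c) ⊗ g(g(j, c), l ⊗ c) ⊗ l ⊗ b ⊗ h(b, b), l, l) ⊗ l
  Simplify inside:  d(d(c ⊗ g(j, l) ⊗ (d(l, b, c) ⊗ j) ⊗ l, c ⊗ (l ⊗ j) ⊗ h(b, b), d(c ⊗ l, b ⊗ l, c)) ⊗ (j ⊗ c) ⊗ g(g(j, c), l ⊗ c) ⊗ l ⊗ b ⊗ h(b, b), l, l)  →  d(b ⊗ c ⊗ d(c ⊗ d(l, b, c) ⊗ g(j, l) ⊗ j ⊗ l, c ⊗ h(b, b) ⊗ j ⊗ l, d(c ⊗ l, b ⊗ l, c)) ⊗ g(g(j, c), c ⊗ l) ⊗ h(b, b) ⊗ j ⊗ l, l, l)
  Order the arguments:  d(b ⊗ c ⊗ d(c ⊗ d(l, b, c) ⊗ g(j, l) ⊗ j ⊗ l, c ⊗ h(b, b) ⊗ j ⊗ l, d(c ⊗ l, b ⊗ l, c)) ⊗ g(g(j, c), c ⊗ l) ⊗ h(b, b) ⊗ j ⊗ l, l, l) ⊗ l

Answer: yes — both canonical forms are d(b ⊗ c ⊗ d(c ⊗ d(l, b, c) ⊗ g(j, l) ⊗ j ⊗ l, c ⊗ h(b, b) ⊗ j ⊗ l, d(c ⊗ l, b ⊗ l, c)) ⊗ g(g(j, c), c ⊗ l) ⊗ h(b, b) ⊗ j ⊗ l, l, l) ⊗ l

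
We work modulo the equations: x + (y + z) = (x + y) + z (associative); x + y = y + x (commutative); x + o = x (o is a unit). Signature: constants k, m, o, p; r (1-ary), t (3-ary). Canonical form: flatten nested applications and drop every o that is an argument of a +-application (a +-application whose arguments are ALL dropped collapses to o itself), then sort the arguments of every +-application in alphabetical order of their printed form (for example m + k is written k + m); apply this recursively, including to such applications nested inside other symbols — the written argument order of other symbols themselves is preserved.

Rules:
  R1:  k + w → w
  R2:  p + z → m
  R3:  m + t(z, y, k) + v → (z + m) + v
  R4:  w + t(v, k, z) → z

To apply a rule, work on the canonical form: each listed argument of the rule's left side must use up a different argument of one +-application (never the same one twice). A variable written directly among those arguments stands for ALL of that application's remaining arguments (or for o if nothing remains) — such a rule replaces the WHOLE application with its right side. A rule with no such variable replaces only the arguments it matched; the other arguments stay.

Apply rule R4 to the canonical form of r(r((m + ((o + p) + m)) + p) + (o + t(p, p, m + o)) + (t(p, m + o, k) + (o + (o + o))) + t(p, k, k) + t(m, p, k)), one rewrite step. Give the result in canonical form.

Canonical form:  r(r(m + m + p + p) + t(m, p, k) + t(p, k, k) + t(p, m, k) + t(p, p, m))
Match R4:  consume t(p, k, k);  v := p, w := r(m + m + p + p) + t(m, p, k) + t(p, m, k) + t(p, p, m), z := k
The extension variable absorbs all remaining arguments, so the whole application is rewritten.
Result:  r(k)

Answer: r(k)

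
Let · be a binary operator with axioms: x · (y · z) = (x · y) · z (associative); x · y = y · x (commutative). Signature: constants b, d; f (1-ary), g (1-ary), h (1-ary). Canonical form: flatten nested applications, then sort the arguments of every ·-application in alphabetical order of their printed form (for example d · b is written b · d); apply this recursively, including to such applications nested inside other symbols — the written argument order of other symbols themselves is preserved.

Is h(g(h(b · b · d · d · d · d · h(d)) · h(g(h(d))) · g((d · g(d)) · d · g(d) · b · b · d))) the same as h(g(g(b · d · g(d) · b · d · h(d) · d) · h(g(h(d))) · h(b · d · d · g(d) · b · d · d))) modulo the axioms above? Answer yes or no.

Answer: no — h(g(g(b · b · d · d · d · g(d) · g(d)) · h(b · b · d · d · d · d · h(d)) · h(g(h(d))))) vs h(g(g(b · b · d · d · d · g(d) · h(d)) · h(b · b · d · d · d · d · g(d)) · h(g(h(d)))))

Derivation:
Left:  h(g(h(b · b · d · d · d · d · h(d)) · h(g(h(d))) · g((d · g(d)) · d · g(d) · b · b · d)))
  Descend into:  h(b · b · d · d · d · d · h(d)) · h(g(h(d))) · g((d · g(d)) · d · g(d) · b · b · d)
  Canonicalize subterm:  g((d · g(d)) · d · g(d) · b · b · d)  →  g(b · b · d · d · d · g(d) · g(d))
  Sort arguments:  g(b · b · d · d · d · g(d) · g(d)) · h(b · b · d · d · d · d · h(d)) · h(g(h(d)))
  Reassemble:  h(g(g(b · b · d · d · d · g(d) · g(d)) · h(b · b · d · d · d · d · h(d)) · h(g(h(d)))))
Right:  h(g(g(b · d · g(d) · b · d · h(d) · d) · h(g(h(d))) · h(b · d · d · g(d) · b · d · d)))
  Work inside:  g(b · d · g(d) · b · d · h(d) · d) · h(g(h(d))) · h(b · d · d · g(d) · b · d · d)
  Canonicalize subterm:  g(b · d · g(d) · b · d · h(d) · d)  →  g(b · b · d · d · d · g(d) · h(d))
  Canonicalize subterm:  h(b · d · d · g(d) · b · d · d)  →  h(b · b · d · d · d · d · g(d))
  Sort arguments:  g(b · b · d · d · d · g(d) · h(d)) · h(b · b · d · d · d · d · g(d)) · h(g(h(d)))
  Put back:  h(g(g(b · b · d · d · d · g(d) · h(d)) · h(b · b · d · d · d · d · g(d)) · h(g(h(d)))))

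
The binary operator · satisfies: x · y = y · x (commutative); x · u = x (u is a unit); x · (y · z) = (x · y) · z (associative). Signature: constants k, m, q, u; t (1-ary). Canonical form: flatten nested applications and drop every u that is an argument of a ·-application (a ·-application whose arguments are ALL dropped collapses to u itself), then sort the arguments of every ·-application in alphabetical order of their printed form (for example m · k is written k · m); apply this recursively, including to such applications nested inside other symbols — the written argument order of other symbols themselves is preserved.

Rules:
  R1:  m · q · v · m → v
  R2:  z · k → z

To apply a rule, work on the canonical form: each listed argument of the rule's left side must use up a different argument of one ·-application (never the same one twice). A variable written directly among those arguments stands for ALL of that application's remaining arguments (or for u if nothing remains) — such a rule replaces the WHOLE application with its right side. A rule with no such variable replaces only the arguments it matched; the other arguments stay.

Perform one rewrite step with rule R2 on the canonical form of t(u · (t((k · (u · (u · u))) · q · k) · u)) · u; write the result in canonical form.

Answer: t(t(k · q))

Derivation:
Canonical form:  t(t(k · k · q))
Match R2:  consume k;  z := k · q
The variable takes the whole remainder — replace the entire application.
Result:  t(t(k · q))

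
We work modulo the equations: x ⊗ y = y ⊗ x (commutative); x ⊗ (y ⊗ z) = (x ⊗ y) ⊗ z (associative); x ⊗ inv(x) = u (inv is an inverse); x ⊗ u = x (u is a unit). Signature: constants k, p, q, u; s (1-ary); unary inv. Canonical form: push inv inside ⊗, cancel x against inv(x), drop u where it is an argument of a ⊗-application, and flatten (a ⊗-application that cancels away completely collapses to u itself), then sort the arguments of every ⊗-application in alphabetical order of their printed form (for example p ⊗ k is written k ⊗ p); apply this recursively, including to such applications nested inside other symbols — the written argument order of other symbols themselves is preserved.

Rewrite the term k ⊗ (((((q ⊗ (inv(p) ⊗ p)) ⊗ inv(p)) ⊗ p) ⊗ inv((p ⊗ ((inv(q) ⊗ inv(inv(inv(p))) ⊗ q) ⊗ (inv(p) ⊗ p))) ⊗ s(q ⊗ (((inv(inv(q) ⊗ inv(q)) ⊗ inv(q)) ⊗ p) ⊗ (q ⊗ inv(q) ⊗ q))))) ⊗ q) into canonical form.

Answer: inv(s(p ⊗ q ⊗ q ⊗ q)) ⊗ k ⊗ q ⊗ q

Derivation:
Push inv inside:  distribute inv over ⊗ and collapse double inv
Cancel:  p cancels
Combine occurrences:  k ⊗ q ⊗ q ⊗ inv(s(p ⊗ q ⊗ q ⊗ q))
Sort arguments:  inv(s(p ⊗ q ⊗ q ⊗ q)) ⊗ k ⊗ q ⊗ q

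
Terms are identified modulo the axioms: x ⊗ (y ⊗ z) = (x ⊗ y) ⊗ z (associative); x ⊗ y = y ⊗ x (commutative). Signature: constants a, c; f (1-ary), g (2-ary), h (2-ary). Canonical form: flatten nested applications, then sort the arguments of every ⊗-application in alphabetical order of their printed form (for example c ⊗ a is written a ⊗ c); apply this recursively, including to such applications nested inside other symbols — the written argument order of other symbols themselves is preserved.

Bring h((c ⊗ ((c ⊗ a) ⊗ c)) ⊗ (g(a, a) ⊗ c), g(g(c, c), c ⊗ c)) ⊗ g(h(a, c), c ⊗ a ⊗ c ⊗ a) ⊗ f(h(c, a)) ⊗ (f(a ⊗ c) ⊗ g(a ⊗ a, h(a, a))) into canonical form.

Flatten:  h((c ⊗ ((c ⊗ a) ⊗ c)) ⊗ (g(a, a) ⊗ c), g(g(c, c), c ⊗ c)) ⊗ g(h(a, c), c ⊗ a ⊗ c ⊗ a) ⊗ f(h(c, a)) ⊗ f(a ⊗ c) ⊗ g(a ⊗ a, h(a, a))
Simplify inside:  h((c ⊗ ((c ⊗ a) ⊗ c)) ⊗ (g(a, a) ⊗ c), g(g(c, c), c ⊗ c))  →  h(a ⊗ c ⊗ c ⊗ c ⊗ c ⊗ g(a, a), g(g(c, c), c ⊗ c))
Simplify inside:  g(h(a, c), c ⊗ a ⊗ c ⊗ a)  →  g(h(a, c), a ⊗ a ⊗ c ⊗ c)
Order the arguments:  f(a ⊗ c) ⊗ f(h(c, a)) ⊗ g(a ⊗ a, h(a, a)) ⊗ g(h(a, c), a ⊗ a ⊗ c ⊗ c) ⊗ h(a ⊗ c ⊗ c ⊗ c ⊗ c ⊗ g(a, a), g(g(c, c), c ⊗ c))

Answer: f(a ⊗ c) ⊗ f(h(c, a)) ⊗ g(a ⊗ a, h(a, a)) ⊗ g(h(a, c), a ⊗ a ⊗ c ⊗ c) ⊗ h(a ⊗ c ⊗ c ⊗ c ⊗ c ⊗ g(a, a), g(g(c, c), c ⊗ c))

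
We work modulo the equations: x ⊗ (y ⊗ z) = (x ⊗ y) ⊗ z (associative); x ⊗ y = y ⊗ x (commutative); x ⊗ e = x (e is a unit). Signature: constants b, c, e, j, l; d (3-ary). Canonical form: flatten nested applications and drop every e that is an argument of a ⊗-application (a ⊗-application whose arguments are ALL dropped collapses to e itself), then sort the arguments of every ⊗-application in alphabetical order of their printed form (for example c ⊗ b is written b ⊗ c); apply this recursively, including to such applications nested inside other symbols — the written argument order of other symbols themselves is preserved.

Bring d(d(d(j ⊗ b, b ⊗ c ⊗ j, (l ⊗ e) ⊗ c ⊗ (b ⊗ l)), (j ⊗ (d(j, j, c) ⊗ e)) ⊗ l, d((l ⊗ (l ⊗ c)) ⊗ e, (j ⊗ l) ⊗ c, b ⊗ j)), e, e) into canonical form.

Answer: d(d(d(b ⊗ j, b ⊗ c ⊗ j, b ⊗ c ⊗ l ⊗ l), d(j, j, c) ⊗ j ⊗ l, d(c ⊗ l ⊗ l, c ⊗ j ⊗ l, b ⊗ j)), e, e)

Derivation:
Focus inside:  (j ⊗ (d(j, j, c) ⊗ e)) ⊗ l
Merge nested applications:  j ⊗ d(j, j, c) ⊗ e ⊗ l
Units out:  drop e
Sort arguments:  d(j, j, c) ⊗ j ⊗ l
Reassemble:  d(d(d(b ⊗ j, b ⊗ c ⊗ j, b ⊗ c ⊗ l ⊗ l), d(j, j, c) ⊗ j ⊗ l, d(c ⊗ l ⊗ l, c ⊗ j ⊗ l, b ⊗ j)), e, e)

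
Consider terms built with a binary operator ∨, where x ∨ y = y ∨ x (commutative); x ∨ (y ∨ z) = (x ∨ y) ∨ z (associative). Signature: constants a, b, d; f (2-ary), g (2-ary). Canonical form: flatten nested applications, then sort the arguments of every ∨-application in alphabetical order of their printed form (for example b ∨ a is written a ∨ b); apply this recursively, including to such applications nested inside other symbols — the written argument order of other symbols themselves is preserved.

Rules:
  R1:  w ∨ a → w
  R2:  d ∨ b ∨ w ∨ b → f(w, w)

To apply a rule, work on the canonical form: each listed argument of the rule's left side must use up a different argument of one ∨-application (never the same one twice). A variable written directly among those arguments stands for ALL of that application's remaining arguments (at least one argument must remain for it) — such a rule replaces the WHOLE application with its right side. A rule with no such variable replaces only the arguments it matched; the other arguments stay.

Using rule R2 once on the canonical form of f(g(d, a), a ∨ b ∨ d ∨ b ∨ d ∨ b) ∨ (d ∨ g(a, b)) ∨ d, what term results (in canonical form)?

Answer: d ∨ d ∨ f(g(d, a), f(a ∨ b ∨ d, a ∨ b ∨ d)) ∨ g(a, b)

Derivation:
Canonical form:  d ∨ d ∨ f(g(d, a), a ∨ b ∨ b ∨ b ∨ d ∨ d) ∨ g(a, b)
Match R2:  consume b, b, d;  w := a ∨ b ∨ d
The variable takes the whole remainder — replace the entire application.
Result:  d ∨ d ∨ f(g(d, a), f(a ∨ b ∨ d, a ∨ b ∨ d)) ∨ g(a, b)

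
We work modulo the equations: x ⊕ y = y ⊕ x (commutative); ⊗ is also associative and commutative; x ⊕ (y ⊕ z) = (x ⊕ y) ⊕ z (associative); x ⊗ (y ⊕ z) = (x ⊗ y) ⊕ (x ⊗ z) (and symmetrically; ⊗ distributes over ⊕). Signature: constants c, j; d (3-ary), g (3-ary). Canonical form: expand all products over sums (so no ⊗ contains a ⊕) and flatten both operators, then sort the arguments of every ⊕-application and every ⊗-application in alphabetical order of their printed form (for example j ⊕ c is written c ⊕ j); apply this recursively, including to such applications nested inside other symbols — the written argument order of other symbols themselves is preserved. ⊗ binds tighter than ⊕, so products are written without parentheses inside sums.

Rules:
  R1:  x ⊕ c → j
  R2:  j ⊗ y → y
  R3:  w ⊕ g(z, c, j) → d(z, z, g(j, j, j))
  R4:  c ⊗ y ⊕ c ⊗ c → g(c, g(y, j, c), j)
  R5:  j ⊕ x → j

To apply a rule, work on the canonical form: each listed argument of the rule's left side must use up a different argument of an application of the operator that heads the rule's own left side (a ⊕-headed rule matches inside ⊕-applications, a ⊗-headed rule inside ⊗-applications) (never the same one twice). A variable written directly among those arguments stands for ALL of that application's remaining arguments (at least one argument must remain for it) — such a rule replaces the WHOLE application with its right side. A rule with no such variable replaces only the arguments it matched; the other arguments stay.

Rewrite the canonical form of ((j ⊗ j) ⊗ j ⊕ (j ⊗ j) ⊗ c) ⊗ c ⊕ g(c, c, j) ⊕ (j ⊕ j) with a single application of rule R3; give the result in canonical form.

Canonical form:  c ⊗ c ⊗ j ⊗ j ⊕ c ⊗ j ⊗ j ⊗ j ⊕ g(c, c, j) ⊕ j ⊕ j
R3 matches:  uses g(c, c, j);  w := c ⊗ c ⊗ j ⊗ j ⊕ c ⊗ j ⊗ j ⊗ j ⊕ j ⊕ j, z := c
Every leftover argument binds to the variable; the entire application is replaced.
New term:  d(c, c, g(j, j, j))

Answer: d(c, c, g(j, j, j))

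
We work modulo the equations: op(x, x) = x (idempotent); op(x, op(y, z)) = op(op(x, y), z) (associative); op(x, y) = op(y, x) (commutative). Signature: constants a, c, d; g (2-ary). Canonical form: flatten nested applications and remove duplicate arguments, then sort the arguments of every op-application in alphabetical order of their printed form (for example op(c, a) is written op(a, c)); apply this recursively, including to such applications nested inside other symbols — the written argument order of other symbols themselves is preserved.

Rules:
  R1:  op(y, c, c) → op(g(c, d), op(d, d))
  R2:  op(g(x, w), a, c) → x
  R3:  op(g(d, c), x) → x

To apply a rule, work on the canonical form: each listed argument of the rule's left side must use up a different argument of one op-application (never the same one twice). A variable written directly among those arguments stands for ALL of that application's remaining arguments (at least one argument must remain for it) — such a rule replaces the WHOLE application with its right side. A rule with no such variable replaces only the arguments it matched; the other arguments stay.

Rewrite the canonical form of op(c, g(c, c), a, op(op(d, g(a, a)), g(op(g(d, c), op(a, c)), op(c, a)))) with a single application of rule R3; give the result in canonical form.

Canonical form:  op(a, c, d, g(a, a), g(c, c), g(op(a, c, g(d, c)), op(a, c)))
Match R3:  consume g(d, c);  x := op(a, c)
Every leftover argument binds to the variable; the entire application is replaced.
Giving:  op(a, c, d, g(a, a), g(c, c), g(op(a, c), op(a, c)))

Answer: op(a, c, d, g(a, a), g(c, c), g(op(a, c), op(a, c)))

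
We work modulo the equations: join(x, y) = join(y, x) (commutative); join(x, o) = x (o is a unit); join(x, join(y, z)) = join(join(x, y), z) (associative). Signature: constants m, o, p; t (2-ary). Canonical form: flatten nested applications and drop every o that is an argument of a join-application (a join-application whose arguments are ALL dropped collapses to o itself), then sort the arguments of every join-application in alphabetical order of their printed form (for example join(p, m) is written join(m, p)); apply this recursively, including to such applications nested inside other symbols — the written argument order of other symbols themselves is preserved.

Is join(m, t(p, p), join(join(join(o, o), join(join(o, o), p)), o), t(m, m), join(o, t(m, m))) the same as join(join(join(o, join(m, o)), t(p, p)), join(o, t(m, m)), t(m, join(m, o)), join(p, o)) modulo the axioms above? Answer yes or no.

Left:  join(m, t(p, p), join(join(join(o, o), join(join(o, o), p)), o), t(m, m), join(o, t(m, m)))
  Merge nested applications:  join(m, t(p, p), o, o, o, o, p, o, t(m, m), o, t(m, m))
  Units out:  drop o (×6)
  Sort arguments:  join(m, p, t(m, m), t(m, m), t(p, p))
Right:  join(join(join(o, join(m, o)), t(p, p)), join(o, t(m, m)), t(m, join(m, o)), join(p, o))
  Un-nest:  join(o, m, o, t(p, p), o, t(m, m), t(m, join(m, o)), p, o)
  Canonicalize subterm:  t(m, join(m, o))  →  t(m, m)
  Units out:  drop o (×4)
  Sort:  join(m, p, t(m, m), t(m, m), t(p, p))

Answer: yes — both canonical forms are join(m, p, t(m, m), t(m, m), t(p, p))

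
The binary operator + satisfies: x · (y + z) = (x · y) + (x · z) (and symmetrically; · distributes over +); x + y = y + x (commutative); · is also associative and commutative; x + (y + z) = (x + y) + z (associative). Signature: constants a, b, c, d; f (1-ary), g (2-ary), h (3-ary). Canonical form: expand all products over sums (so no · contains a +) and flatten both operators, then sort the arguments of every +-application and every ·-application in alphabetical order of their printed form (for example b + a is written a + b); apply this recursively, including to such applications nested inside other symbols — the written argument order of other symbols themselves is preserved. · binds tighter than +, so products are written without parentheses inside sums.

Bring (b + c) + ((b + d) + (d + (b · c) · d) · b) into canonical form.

Expand products over sums:  b + c + b + d + b · d + b · b · c · d
Order the arguments:  b + b + b · b · c · d + b · d + c + d

Answer: b + b + b · b · c · d + b · d + c + d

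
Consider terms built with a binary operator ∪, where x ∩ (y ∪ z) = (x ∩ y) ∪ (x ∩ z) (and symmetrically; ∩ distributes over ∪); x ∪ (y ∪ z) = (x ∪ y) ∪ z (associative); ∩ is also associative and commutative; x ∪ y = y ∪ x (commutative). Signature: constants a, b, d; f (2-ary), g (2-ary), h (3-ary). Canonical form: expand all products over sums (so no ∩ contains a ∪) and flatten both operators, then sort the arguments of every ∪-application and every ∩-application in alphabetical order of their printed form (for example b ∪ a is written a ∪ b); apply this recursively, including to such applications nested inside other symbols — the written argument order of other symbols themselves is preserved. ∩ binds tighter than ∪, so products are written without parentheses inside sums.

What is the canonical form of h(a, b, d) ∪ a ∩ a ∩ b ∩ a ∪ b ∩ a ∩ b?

Flatten:  h(a, b, d) ∪ a ∩ a ∩ a ∩ b ∪ a ∩ b ∩ b
Sort arguments:  a ∩ a ∩ a ∩ b ∪ a ∩ b ∩ b ∪ h(a, b, d)

Answer: a ∩ a ∩ a ∩ b ∪ a ∩ b ∩ b ∪ h(a, b, d)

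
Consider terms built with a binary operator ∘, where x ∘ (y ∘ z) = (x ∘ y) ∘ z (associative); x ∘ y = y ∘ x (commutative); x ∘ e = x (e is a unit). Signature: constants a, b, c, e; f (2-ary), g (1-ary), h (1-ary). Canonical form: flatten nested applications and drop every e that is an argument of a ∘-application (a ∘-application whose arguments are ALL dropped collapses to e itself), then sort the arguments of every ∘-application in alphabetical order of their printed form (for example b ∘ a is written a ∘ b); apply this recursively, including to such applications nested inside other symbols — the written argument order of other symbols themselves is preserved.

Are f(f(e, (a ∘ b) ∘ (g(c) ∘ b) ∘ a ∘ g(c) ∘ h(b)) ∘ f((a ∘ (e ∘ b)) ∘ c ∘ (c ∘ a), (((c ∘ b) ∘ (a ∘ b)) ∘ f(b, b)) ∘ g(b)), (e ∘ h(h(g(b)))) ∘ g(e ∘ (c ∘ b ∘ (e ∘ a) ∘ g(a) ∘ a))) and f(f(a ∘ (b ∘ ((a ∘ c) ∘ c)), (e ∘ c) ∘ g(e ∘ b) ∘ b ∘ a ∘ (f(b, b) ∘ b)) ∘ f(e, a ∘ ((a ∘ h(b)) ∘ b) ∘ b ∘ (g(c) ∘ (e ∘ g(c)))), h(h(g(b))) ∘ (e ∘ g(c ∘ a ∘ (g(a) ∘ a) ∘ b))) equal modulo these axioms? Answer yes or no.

Answer: yes — both canonical forms are f(f(a ∘ a ∘ b ∘ c ∘ c, a ∘ b ∘ b ∘ c ∘ f(b, b) ∘ g(b)) ∘ f(e, a ∘ a ∘ b ∘ b ∘ g(c) ∘ g(c) ∘ h(b)), g(a ∘ a ∘ b ∘ c ∘ g(a)) ∘ h(h(g(b))))

Derivation:
Left:  f(f(e, (a ∘ b) ∘ (g(c) ∘ b) ∘ a ∘ g(c) ∘ h(b)) ∘ f((a ∘ (e ∘ b)) ∘ c ∘ (c ∘ a), (((c ∘ b) ∘ (a ∘ b)) ∘ f(b, b)) ∘ g(b)), (e ∘ h(h(g(b)))) ∘ g(e ∘ (c ∘ b ∘ (e ∘ a) ∘ g(a) ∘ a)))
  Focus inside:  f(e, (a ∘ b) ∘ (g(c) ∘ b) ∘ a ∘ g(c) ∘ h(b)) ∘ f((a ∘ (e ∘ b)) ∘ c ∘ (c ∘ a), (((c ∘ b) ∘ (a ∘ b)) ∘ f(b, b)) ∘ g(b))
  Inside:  f(e, (a ∘ b) ∘ (g(c) ∘ b) ∘ a ∘ g(c) ∘ h(b))  →  f(e, a ∘ a ∘ b ∘ b ∘ g(c) ∘ g(c) ∘ h(b))
  Inside:  f((a ∘ (e ∘ b)) ∘ c ∘ (c ∘ a), (((c ∘ b) ∘ (a ∘ b)) ∘ f(b, b)) ∘ g(b))  →  f(a ∘ a ∘ b ∘ c ∘ c, a ∘ b ∘ b ∘ c ∘ f(b, b) ∘ g(b))
  Order the arguments:  f(a ∘ a ∘ b ∘ c ∘ c, a ∘ b ∘ b ∘ c ∘ f(b, b) ∘ g(b)) ∘ f(e, a ∘ a ∘ b ∘ b ∘ g(c) ∘ g(c) ∘ h(b))
  Reassemble:  f(f(a ∘ a ∘ b ∘ c ∘ c, a ∘ b ∘ b ∘ c ∘ f(b, b) ∘ g(b)) ∘ f(e, a ∘ a ∘ b ∘ b ∘ g(c) ∘ g(c) ∘ h(b)), g(a ∘ a ∘ b ∘ c ∘ g(a)) ∘ h(h(g(b))))
Right:  f(f(a ∘ (b ∘ ((a ∘ c) ∘ c)), (e ∘ c) ∘ g(e ∘ b) ∘ b ∘ a ∘ (f(b, b) ∘ b)) ∘ f(e, a ∘ ((a ∘ h(b)) ∘ b) ∘ b ∘ (g(c) ∘ (e ∘ g(c)))), h(h(g(b))) ∘ (e ∘ g(c ∘ a ∘ (g(a) ∘ a) ∘ b)))
  Work inside:  f(a ∘ (b ∘ ((a ∘ c) ∘ c)), (e ∘ c) ∘ g(e ∘ b) ∘ b ∘ a ∘ (f(b, b) ∘ b)) ∘ f(e, a ∘ ((a ∘ h(b)) ∘ b) ∘ b ∘ (g(c) ∘ (e ∘ g(c))))
  Inside:  f(a ∘ (b ∘ ((a ∘ c) ∘ c)), (e ∘ c) ∘ g(e ∘ b) ∘ b ∘ a ∘ (f(b, b) ∘ b))  →  f(a ∘ a ∘ b ∘ c ∘ c, a ∘ b ∘ b ∘ c ∘ f(b, b) ∘ g(b))
  Canonicalize subterm:  f(e, a ∘ ((a ∘ h(b)) ∘ b) ∘ b ∘ (g(c) ∘ (e ∘ g(c))))  →  f(e, a ∘ a ∘ b ∘ b ∘ g(c) ∘ g(c) ∘ h(b))
  Sort arguments:  f(a ∘ a ∘ b ∘ c ∘ c, a ∘ b ∘ b ∘ c ∘ f(b, b) ∘ g(b)) ∘ f(e, a ∘ a ∘ b ∘ b ∘ g(c) ∘ g(c) ∘ h(b))
  Reassemble:  f(f(a ∘ a ∘ b ∘ c ∘ c, a ∘ b ∘ b ∘ c ∘ f(b, b) ∘ g(b)) ∘ f(e, a ∘ a ∘ b ∘ b ∘ g(c) ∘ g(c) ∘ h(b)), g(a ∘ a ∘ b ∘ c ∘ g(a)) ∘ h(h(g(b))))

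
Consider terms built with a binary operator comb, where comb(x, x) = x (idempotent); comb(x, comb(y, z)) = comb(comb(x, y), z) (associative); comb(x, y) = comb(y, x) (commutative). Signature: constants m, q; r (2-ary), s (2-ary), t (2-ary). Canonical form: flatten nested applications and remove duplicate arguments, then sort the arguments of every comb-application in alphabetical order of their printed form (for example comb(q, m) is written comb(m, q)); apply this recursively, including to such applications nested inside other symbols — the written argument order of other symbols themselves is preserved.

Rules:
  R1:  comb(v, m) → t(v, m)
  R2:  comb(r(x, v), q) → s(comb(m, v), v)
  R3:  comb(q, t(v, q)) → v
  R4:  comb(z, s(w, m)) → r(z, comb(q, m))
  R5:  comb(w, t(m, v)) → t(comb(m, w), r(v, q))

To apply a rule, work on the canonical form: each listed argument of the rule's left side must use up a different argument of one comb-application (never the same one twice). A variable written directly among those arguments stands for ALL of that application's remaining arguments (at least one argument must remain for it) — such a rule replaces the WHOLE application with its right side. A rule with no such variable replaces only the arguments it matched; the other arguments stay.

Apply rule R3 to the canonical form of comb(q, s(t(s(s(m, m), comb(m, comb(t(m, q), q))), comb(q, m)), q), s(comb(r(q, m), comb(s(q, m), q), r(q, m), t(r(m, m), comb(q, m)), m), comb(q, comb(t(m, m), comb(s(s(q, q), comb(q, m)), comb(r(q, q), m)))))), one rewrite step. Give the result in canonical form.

Answer: comb(q, s(comb(m, q, r(q, m), s(q, m), t(r(m, m), comb(m, q))), comb(m, q, r(q, q), s(s(q, q), comb(m, q)), t(m, m))), s(t(s(s(m, m), m), comb(m, q)), q))

Derivation:
Canonical form:  comb(q, s(comb(m, q, r(q, m), s(q, m), t(r(m, m), comb(m, q))), comb(m, q, r(q, q), s(s(q, q), comb(m, q)), t(m, m))), s(t(s(s(m, m), comb(m, q, t(m, q))), comb(m, q)), q))
R3 matches:  uses q, t(m, q);  v := m
Result:  comb(q, s(comb(m, q, r(q, m), s(q, m), t(r(m, m), comb(m, q))), comb(m, q, r(q, q), s(s(q, q), comb(m, q)), t(m, m))), s(t(s(s(m, m), m), comb(m, q)), q))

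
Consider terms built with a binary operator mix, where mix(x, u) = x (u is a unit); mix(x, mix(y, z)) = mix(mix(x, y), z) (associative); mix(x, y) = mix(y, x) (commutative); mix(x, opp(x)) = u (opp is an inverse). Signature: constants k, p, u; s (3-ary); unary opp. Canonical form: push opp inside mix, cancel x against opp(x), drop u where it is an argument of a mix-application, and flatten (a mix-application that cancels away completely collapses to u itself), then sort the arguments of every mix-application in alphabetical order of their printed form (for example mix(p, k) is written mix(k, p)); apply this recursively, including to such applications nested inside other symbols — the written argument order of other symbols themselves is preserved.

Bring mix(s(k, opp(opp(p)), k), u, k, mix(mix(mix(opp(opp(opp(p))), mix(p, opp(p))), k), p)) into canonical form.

Answer: mix(k, k, s(k, p, k))

Derivation:
Push opp inside:  distribute opp over mix and collapse double opp
Inverses cancel:  p cancels
Combine occurrences:  mix(s(k, p, k), k, k)
Sort:  mix(k, k, s(k, p, k))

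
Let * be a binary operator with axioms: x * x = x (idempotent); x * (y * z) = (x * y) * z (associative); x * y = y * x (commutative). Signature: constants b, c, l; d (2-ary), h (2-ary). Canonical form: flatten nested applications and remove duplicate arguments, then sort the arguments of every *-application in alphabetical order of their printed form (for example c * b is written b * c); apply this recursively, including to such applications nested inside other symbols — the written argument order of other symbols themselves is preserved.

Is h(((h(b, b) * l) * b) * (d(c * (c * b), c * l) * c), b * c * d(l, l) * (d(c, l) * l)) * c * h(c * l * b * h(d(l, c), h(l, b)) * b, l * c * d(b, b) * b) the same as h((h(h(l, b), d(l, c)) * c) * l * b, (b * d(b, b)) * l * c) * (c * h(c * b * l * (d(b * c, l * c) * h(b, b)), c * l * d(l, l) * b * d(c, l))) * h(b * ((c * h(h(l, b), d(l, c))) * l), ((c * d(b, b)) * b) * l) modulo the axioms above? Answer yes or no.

Answer: no — c * h(b * c * d(b * c, c * l) * h(b, b) * l, b * c * d(c, l) * d(l, l) * l) * h(b * c * h(d(l, c), h(l, b)) * l, b * c * d(b, b) * l) vs c * h(b * c * d(b * c, c * l) * h(b, b) * l, b * c * d(c, l) * d(l, l) * l) * h(b * c * h(h(l, b), d(l, c)) * l, b * c * d(b, b) * l)

Derivation:
Left:  h(((h(b, b) * l) * b) * (d(c * (c * b), c * l) * c), b * c * d(l, l) * (d(c, l) * l)) * c * h(c * l * b * h(d(l, c), h(l, b)) * b, l * c * d(b, b) * b)
  Simplify inside:  h(((h(b, b) * l) * b) * (d(c * (c * b), c * l) * c), b * c * d(l, l) * (d(c, l) * l))  →  h(b * c * d(b * c, c * l) * h(b, b) * l, b * c * d(c, l) * d(l, l) * l)
  Canonicalize subterm:  h(c * l * b * h(d(l, c), h(l, b)) * b, l * c * d(b, b) * b)  →  h(b * c * h(d(l, c), h(l, b)) * l, b * c * d(b, b) * l)
  Sort arguments:  c * h(b * c * d(b * c, c * l) * h(b, b) * l, b * c * d(c, l) * d(l, l) * l) * h(b * c * h(d(l, c), h(l, b)) * l, b * c * d(b, b) * l)
Right:  h((h(h(l, b), d(l, c)) * c) * l * b, (b * d(b, b)) * l * c) * (c * h(c * b * l * (d(b * c, l * c) * h(b, b)), c * l * d(l, l) * b * d(c, l))) * h(b * ((c * h(h(l, b), d(l, c))) * l), ((c * d(b, b)) * b) * l)
  Merge nested applications:  h((h(h(l, b), d(l, c)) * c) * l * b, (b * d(b, b)) * l * c) * c * h(c * b * l * (d(b * c, l * c) * h(b, b)), c * l * d(l, l) * b * d(c, l)) * h(b * ((c * h(h(l, b), d(l, c))) * l), ((c * d(b, b)) * b) * l)
  Inside:  h((h(h(l, b), d(l, c)) * c) * l * b, (b * d(b, b)) * l * c)  →  h(b * c * h(h(l, b), d(l, c)) * l, b * c * d(b, b) * l)
  Canonicalize subterm:  h(c * b * l * (d(b * c, l * c) * h(b, b)), c * l * d(l, l) * b * d(c, l))  →  h(b * c * d(b * c, c * l) * h(b, b) * l, b * c * d(c, l) * d(l, l) * l)
  Canonicalize subterm:  h(b * ((c * h(h(l, b), d(l, c))) * l), ((c * d(b, b)) * b) * l)  →  h(b * c * h(h(l, b), d(l, c)) * l, b * c * d(b, b) * l)
  Idempotence:  drop duplicate h(b * c * h(h(l, b), d(l, c)) * l, b * c * d(b, b) * l)
  Sort:  c * h(b * c * d(b * c, c * l) * h(b, b) * l, b * c * d(c, l) * d(l, l) * l) * h(b * c * h(h(l, b), d(l, c)) * l, b * c * d(b, b) * l)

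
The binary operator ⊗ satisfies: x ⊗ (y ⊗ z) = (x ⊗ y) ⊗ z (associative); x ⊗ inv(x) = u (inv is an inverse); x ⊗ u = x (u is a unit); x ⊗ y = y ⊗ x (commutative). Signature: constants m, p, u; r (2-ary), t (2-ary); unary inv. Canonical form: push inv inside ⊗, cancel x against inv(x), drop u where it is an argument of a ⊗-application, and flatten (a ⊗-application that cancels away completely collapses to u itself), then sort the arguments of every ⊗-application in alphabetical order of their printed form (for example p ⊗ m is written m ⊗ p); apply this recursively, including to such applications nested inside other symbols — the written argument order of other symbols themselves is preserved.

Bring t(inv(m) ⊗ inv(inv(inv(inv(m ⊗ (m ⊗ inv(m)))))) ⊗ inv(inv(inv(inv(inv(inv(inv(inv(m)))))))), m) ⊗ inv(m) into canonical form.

Push inv inside:  distribute inv over ⊗ and collapse double inv
Collect terms:  t(m, m) ⊗ inv(m)
Sort arguments:  inv(m) ⊗ t(m, m)

Answer: inv(m) ⊗ t(m, m)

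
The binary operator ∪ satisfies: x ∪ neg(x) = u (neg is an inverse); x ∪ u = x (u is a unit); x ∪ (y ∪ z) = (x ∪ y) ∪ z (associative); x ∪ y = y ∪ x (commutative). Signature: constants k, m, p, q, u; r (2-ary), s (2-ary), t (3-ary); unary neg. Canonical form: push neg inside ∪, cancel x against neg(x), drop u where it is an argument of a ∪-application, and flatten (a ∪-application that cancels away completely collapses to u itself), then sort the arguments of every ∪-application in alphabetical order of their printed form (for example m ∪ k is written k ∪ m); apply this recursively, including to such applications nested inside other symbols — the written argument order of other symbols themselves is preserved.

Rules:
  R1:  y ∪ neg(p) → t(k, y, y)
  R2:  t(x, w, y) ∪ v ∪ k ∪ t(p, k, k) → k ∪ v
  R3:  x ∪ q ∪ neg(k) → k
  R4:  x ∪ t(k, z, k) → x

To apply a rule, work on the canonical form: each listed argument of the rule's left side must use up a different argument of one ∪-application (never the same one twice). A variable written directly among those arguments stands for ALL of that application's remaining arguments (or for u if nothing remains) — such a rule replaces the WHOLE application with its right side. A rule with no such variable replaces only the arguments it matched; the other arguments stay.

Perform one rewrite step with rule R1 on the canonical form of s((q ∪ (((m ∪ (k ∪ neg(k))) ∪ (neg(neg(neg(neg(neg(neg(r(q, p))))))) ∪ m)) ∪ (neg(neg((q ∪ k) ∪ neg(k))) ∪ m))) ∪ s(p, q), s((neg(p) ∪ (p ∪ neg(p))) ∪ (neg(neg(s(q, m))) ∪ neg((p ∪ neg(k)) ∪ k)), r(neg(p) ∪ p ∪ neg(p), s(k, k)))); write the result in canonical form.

Answer: s(m ∪ m ∪ m ∪ q ∪ q ∪ r(q, p) ∪ s(p, q), s(t(k, neg(p) ∪ s(q, m), neg(p) ∪ s(q, m)), r(neg(p), s(k, k))))

Derivation:
Canonical form:  s(m ∪ m ∪ m ∪ q ∪ q ∪ r(q, p) ∪ s(p, q), s(neg(p) ∪ neg(p) ∪ s(q, m), r(neg(p), s(k, k))))
Apply R1:  consuming neg(p);  y := neg(p) ∪ s(q, m)
Every leftover argument binds to the variable; the entire application is replaced.
New term:  s(m ∪ m ∪ m ∪ q ∪ q ∪ r(q, p) ∪ s(p, q), s(t(k, neg(p) ∪ s(q, m), neg(p) ∪ s(q, m)), r(neg(p), s(k, k))))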